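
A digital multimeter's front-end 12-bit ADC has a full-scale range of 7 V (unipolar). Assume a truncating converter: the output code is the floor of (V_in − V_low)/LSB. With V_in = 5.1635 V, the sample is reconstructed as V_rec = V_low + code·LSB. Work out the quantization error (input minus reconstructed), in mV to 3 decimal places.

LSB = 7/2^12 = 1.709 mV.
(5.1635 − 0)/0.00170898 = 3021.3851; ⌊·⌋ gives code 3021.
Code 3021 maps back to 0 + 3021×0.00170898 V = 5.1628418 V.
Error = 5.1635 − 5.1628418 = 0.000658203 V = 0.658 mV.

0.658 mV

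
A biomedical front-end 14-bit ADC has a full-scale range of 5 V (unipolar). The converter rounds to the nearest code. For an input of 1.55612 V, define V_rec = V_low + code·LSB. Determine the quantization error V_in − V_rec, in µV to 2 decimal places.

28.69 µV

Step size: 5 V ÷ 2^14 = 305.18 µV.
(V_in − V_low)/LSB = (1.55612 − 0)/0.000305176 = 5099.0940 → code 5099 (round).
Code 5099 maps back to 0 + 5099×0.000305176 V = 1.5560913 V.
Error = 1.55612 − 1.5560913 = 2.86914e-05 V = 28.69 µV.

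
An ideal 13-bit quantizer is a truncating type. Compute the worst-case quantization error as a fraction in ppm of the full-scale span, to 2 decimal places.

Truncating → worst-case error = 1 LSB = V_FS/2^13, so 1e+06/8192 = 122.07 ppm of full scale.

122.07 ppm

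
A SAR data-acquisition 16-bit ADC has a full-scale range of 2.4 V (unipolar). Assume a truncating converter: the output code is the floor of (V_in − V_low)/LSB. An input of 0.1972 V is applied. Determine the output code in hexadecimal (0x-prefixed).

code 0x1508 (decimal 5384)

With 65536 levels over 2.4 V, one step is 36.62 µV.
(V_in − V_low)/LSB = (0.1972 − 0) / 3.66211e-05 = 5384.875.
So the output code is 5384.
In hexadecimal (0x-prefixed): 0x1508.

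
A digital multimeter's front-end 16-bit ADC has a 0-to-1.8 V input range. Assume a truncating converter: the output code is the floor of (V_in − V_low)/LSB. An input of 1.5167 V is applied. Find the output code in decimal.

code 55221

Full-scale span = 1.8 V; LSB = 1.8/2^16 = 27.47 µV.
(1.5167 − 0) / 2.74658e-05 = 55221.362 LSBs.
⌊·⌋(55221.362) = 55221.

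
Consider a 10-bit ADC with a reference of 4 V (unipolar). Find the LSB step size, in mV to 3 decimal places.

Full-scale span = 4 V.
LSB = 4 / 2^10 = 4 / 1024 = 0.00390625 V = 3.906 mV.

3.906 mV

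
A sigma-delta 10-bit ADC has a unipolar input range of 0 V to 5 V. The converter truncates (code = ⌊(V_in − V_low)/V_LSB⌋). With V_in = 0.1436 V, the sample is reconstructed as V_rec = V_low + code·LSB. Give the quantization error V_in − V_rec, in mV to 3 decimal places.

1.998 mV

One LSB is 5 V / 1024 = 4.883 mV.
(V_in − V_low)/LSB = (0.1436 − 0)/0.00488281 = 29.4093 → code 29 (floor).
V_rec = 0 + 29·0.00488281 = 0.14160156 V.
Error = 0.1436 − 0.14160156 = 0.00199844 V = 1.998 mV.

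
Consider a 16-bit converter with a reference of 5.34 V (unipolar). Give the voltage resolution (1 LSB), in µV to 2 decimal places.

Full-scale span = 5.34 V.
LSB = 5.34 / 2^16 = 5.34 / 65536 = 8.14819e-05 V = 81.48 µV.

81.48 µV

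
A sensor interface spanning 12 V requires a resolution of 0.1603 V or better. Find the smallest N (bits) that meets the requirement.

7 bits

Number of steps required ≥ 12 V / 0.1603 V = 74.86.
Need 2^N ≥ 74.86; 2^6 = 64, 2^7 = 128.
Minimum N = 7.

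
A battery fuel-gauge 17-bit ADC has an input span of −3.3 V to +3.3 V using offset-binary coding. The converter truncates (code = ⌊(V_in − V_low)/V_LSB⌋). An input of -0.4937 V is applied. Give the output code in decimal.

code 55731

LSB = 6.6 V / 131072 = 50.35 µV.
Input sits at 55731.417 steps above V_low.
So the output code is 55731.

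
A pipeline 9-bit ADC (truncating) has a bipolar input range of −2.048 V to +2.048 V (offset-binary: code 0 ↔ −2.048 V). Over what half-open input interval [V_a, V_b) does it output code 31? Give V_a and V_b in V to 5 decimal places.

[-1.80000 V, -1.79200 V)

LSB = 4.096/2^9 = 8.000 mV.
V_a = V_low + 31·LSB = -1.8 V; V_b = V_low + 32·LSB = -1.792 V.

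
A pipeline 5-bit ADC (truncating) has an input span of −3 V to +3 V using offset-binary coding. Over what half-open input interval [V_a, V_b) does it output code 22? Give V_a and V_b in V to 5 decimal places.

LSB = 6/2^5 = 187.500 mV.
V_a = V_low + 22·LSB = 1.125 V; V_b = V_low + 23·LSB = 1.3125 V.

[1.12500 V, 1.31250 V)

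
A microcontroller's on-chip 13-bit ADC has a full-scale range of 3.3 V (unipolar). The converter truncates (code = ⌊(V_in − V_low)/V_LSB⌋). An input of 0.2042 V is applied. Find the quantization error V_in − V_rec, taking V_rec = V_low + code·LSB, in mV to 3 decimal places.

Step size: 3.3 V ÷ 2^13 = 402.83 µV.
Scaled input = 506.9110 LSBs, so code = 506.
Code 506 maps back to 0 + 506×0.000402832 V = 0.20383301 V.
V_in − V_rec = 0.000366992 V = 0.367 mV.

0.367 mV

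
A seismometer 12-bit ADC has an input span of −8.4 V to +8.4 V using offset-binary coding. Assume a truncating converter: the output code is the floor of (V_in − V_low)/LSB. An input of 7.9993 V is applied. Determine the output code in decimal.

code 3998

With 4096 levels over 16.8 V, one step is 4.102 mV.
(V_in − V_low)/LSB = (7.9993 − (−8.4)) / 0.00410156 = 3998.306.
Floor → code 3998.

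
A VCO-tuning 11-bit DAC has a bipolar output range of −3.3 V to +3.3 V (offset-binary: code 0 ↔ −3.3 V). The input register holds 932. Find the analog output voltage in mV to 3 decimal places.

-296.484 mV

LSB = 6.6 V / 2^11 = 3.223 mV.
V_out = (−3.3) + 932 × 0.00322266 V = -0.296484 V.
= -296.484 mV.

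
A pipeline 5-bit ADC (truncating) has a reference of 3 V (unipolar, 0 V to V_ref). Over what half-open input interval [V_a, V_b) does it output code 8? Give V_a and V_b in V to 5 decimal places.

[0.75000 V, 0.84375 V)

LSB = 3/2^5 = 93.750 mV.
V_a = V_low + 8·LSB = 0.75 V; V_b = V_low + 9·LSB = 0.84375 V.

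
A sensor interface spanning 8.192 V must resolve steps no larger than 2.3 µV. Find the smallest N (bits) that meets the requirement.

22 bits

Number of steps required ≥ 8.192 V / 2.3 µV = 3561739.13.
Need 2^N ≥ 3561739.13; 2^21 = 2097152, 2^22 = 4194304.
Minimum N = 22.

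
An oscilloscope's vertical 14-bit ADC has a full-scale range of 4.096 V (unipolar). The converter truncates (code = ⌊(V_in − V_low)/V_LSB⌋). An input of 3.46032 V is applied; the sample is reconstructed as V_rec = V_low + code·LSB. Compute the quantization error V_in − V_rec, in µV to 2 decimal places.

Step size: 4.096 V ÷ 2^14 = 250.00 µV.
(3.46032 − 0)/0.00025 = 13841.2800; ⌊·⌋ gives code 13841.
Reconstructed: 3.46025 V.
Error = 3.46032 − 3.46025 = 7e-05 V = 70.00 µV.

70.00 µV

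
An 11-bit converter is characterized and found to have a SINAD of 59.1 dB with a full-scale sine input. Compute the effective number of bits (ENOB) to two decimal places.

9.52 bits

ENOB = (SINAD − 1.76) / 6.02 = (59.1 − 1.76)/6.02 = 9.525.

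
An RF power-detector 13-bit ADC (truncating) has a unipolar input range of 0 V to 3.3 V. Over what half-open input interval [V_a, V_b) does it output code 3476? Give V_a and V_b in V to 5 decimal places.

LSB = 3.3/2^13 = 402.83 µV.
V_a = V_low + 3476·LSB = 1.40024 V; V_b = V_low + 3477·LSB = 1.40065 V.

[1.40024 V, 1.40065 V)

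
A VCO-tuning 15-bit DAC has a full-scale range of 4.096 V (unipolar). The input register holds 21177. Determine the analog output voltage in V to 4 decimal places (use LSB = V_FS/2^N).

LSB = 4.096 V / 2^15 = 125.00 µV.
V_out = 0 + 21177 × 0.000125 V = 2.64712 V.

2.6471 V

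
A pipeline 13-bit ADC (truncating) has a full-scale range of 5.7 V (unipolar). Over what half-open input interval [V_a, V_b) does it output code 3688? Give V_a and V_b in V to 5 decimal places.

LSB = 5.7/2^13 = 0.696 mV.
V_a = V_low + 3688·LSB = 2.56611 V; V_b = V_low + 3689·LSB = 2.56681 V.

[2.56611 V, 2.56681 V)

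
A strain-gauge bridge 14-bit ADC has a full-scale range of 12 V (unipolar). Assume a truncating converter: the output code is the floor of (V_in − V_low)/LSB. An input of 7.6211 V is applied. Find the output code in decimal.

code 10405

LSB = 12 V / 16384 = 0.732 mV.
(7.6211 − 0) / 0.000732422 = 10405.342 LSBs.
⌊·⌋(10405.342) = 10405.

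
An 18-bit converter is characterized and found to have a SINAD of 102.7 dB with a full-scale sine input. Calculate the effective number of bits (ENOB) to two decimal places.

ENOB = (SINAD − 1.76) / 6.02 = (102.7 − 1.76)/6.02 = 16.767.

16.77 bits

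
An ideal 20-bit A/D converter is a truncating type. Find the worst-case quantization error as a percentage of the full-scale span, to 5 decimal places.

0.00010 %

Truncating → worst-case error = 1 LSB = V_FS/2^20, so 100/1048576 = 9.53674e-05 % of full scale.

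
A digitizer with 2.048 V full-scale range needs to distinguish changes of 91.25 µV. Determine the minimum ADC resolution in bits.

15 bits

Number of steps required ≥ 2.048 V / 91.25 µV = 22443.84.
Need 2^N ≥ 22443.84; 2^14 = 16384, 2^15 = 32768.
Minimum N = 15.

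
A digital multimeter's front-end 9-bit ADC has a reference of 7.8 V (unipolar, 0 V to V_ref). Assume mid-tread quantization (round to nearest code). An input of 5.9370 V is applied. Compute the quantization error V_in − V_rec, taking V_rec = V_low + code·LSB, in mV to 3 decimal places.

One LSB is 7.8 V / 512 = 15.234 mV.
(V_in − V_low)/LSB = (5.9370 − 0)/0.0152344 = 389.7108 → code 390 (round).
V_rec = 0 + 390·0.0152344 = 5.9414062 V.
V_in − V_rec = -0.00440625 V = -4.406 mV.

-4.406 mV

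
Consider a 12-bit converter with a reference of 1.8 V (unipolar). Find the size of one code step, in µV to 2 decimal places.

Full-scale span = 1.8 V.
LSB = 1.8 / 2^12 = 1.8 / 4096 = 0.000439453 V = 439.45 µV.

439.45 µV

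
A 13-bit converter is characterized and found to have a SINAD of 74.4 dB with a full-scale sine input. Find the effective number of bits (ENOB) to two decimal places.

12.07 bits

ENOB = (SINAD − 1.76) / 6.02 = (74.4 − 1.76)/6.02 = 12.066.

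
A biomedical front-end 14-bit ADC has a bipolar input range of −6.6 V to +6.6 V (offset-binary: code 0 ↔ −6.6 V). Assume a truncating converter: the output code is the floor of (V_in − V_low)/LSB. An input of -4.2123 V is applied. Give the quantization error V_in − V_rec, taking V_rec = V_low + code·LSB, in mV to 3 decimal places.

Step size: 13.2 V ÷ 2^14 = 0.806 mV.
Scaled input = 2963.6422 LSBs, so code = 2963.
V_rec = (−6.6) + 2963·0.000805664 = -4.2128174 V.
Difference: 0.000517383 V → 0.517 mV.

0.517 mV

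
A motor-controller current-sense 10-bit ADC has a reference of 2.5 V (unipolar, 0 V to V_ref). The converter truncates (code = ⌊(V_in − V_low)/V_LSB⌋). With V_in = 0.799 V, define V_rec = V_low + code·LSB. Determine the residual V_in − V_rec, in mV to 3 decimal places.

LSB = 2.5/2^10 = 2.441 mV.
Scaled input = 327.2704 LSBs, so code = 327.
V_rec = 0 + 327·0.00244141 = 0.79833984 V.
Error = 0.799 − 0.79833984 = 0.000660156 V = 0.660 mV.

0.660 mV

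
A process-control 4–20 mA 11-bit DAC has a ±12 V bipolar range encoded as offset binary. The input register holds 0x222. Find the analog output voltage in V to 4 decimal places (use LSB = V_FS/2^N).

-5.6016 V

LSB = 24 V / 2^11 = 11.719 mV.
Code 0x222 = 546 decimal.
V_out = (−12) + 546 × 0.0117188 V = -5.60156 V.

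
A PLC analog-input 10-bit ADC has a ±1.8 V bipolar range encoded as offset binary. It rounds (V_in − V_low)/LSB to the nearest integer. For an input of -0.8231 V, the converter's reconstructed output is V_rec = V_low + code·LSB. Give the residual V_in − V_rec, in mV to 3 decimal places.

-0.444 mV

LSB = 3.6/2^10 = 3.516 mV.
(-0.8231 − (−1.8))/0.00351563 = 277.8738; round gives code 278.
Code 278 maps back to (−1.8) + 278×0.00351563 V = -0.82265625 V.
Difference: -0.00044375 V → -0.444 mV.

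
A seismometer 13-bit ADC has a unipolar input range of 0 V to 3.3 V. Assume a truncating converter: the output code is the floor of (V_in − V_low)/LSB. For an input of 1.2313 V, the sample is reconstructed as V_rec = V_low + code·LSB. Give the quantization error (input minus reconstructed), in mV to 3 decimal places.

0.245 mV

One LSB is 3.3 V / 8192 = 402.83 µV.
(V_in − V_low)/LSB = (1.2313 − 0)/0.000402832 = 3056.6090 → code 3056 (floor).
Reconstructed: 1.2310547 V.
Difference: 0.000245312 V → 0.245 mV.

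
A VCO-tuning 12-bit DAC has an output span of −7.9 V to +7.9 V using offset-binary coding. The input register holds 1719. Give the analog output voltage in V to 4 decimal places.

LSB = 15.8 V / 2^12 = 3.857 mV.
V_out = (−7.9) + 1719 × 0.00385742 V = -1.26909 V.

-1.2691 V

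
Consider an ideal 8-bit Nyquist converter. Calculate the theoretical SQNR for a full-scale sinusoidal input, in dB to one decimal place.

49.9 dB

SNR ≈ 6.02·N + 1.76 dB = 6.02·8 + 1.76 = 49.92 dB.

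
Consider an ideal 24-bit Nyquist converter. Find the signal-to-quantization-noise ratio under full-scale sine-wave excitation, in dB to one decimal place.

SNR ≈ 6.02·N + 1.76 dB = 6.02·24 + 1.76 = 146.24 dB.

146.2 dB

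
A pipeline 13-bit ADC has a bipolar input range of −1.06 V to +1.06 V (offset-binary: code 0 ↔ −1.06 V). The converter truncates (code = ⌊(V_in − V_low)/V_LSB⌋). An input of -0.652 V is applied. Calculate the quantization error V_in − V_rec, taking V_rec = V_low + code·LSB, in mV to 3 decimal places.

0.148 mV

LSB = 2.12/2^13 = 258.79 µV.
(V_in − V_low)/LSB = (-0.652 − (−1.06))/0.000258789 = 1576.5736 → code 1576 (floor).
V_rec = (−1.06) + 1576·0.000258789 = -0.65214844 V.
V_in − V_rec = 0.000148437 V = 0.148 mV.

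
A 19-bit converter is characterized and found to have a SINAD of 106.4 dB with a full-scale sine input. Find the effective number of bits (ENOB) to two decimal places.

17.38 bits

ENOB = (SINAD − 1.76) / 6.02 = (106.4 − 1.76)/6.02 = 17.382.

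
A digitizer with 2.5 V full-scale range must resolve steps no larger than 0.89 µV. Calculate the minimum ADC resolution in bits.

22 bits

Number of steps required ≥ 2.5 V / 0.89 µV = 2808988.76.
Need 2^N ≥ 2808988.76; 2^21 = 2097152, 2^22 = 4194304.
Minimum N = 22.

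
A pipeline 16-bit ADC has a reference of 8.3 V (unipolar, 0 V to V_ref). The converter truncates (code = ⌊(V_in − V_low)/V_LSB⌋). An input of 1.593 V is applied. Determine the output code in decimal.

code 12578

LSB = 8.3 V / 65536 = 126.65 µV.
(V_in − V_low)/LSB = (1.593 − 0) / 0.000126648 = 12578.174.
So the output code is 12578.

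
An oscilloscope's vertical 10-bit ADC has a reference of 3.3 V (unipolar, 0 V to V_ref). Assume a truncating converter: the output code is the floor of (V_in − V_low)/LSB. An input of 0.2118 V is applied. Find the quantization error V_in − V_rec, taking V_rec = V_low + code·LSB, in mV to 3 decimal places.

LSB = 3.3/2^10 = 3.223 mV.
(V_in − V_low)/LSB = (0.2118 − 0)/0.00322266 = 65.7222 → code 65 (floor).
V_rec = 0 + 65·0.00322266 = 0.20947266 V.
Error = 0.2118 − 0.20947266 = 0.00232734 V = 2.327 mV.

2.327 mV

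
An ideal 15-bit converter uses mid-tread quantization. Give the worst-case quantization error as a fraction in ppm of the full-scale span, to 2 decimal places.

Rounding → worst-case error = ½ LSB = V_FS/2^16, so 1e+06/65536 = 15.2588 ppm of full scale.

15.26 ppm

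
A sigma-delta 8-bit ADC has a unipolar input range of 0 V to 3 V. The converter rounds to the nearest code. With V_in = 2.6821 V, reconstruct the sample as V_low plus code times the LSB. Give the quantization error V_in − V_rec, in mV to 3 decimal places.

-1.494 mV

LSB = 3/2^8 = 11.719 mV.
Scaled input = 228.8725 LSBs, so code = 229.
Reconstructed: 2.6835938 V.
V_in − V_rec = -0.00149375 V = -1.494 mV.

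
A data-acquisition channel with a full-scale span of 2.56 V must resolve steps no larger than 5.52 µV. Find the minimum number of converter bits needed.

19 bits

Number of steps required ≥ 2.56 V / 5.52 µV = 463768.12.
Need 2^N ≥ 463768.12; 2^18 = 262144, 2^19 = 524288.
Minimum N = 19.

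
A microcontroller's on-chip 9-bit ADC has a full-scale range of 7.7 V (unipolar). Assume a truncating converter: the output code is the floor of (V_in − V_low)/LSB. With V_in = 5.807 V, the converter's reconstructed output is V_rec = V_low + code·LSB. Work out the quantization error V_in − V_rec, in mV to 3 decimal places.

1.922 mV

LSB = 7.7/2^9 = 15.039 mV.
(5.807 − 0)/0.0150391 = 386.1278; ⌊·⌋ gives code 386.
Reconstructed: 5.8050781 V.
Difference: 0.00192187 V → 1.922 mV.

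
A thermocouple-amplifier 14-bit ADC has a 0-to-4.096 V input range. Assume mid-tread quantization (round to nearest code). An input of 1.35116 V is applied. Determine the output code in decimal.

With 16384 levels over 4.096 V, one step is 250.00 µV.
Input sits at 5404.640 steps above V_low.
round(5404.640) = 5405.

code 5405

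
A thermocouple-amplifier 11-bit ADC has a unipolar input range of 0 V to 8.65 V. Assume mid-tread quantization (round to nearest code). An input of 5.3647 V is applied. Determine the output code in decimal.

Full-scale span = 8.65 V; LSB = 8.65/2^11 = 4.224 mV.
Input sits at 1270.162 steps above V_low.
So the output code is 1270.

code 1270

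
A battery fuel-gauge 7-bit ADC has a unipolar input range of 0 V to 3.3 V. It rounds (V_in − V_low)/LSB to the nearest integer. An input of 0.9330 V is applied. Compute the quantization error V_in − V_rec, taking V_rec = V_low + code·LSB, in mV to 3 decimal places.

4.875 mV

LSB = 3.3/2^7 = 25.781 mV.
Scaled input = 36.1891 LSBs, so code = 36.
Code 36 maps back to 0 + 36×0.0257812 V = 0.928125 V.
V_in − V_rec = 0.004875 V = 4.875 mV.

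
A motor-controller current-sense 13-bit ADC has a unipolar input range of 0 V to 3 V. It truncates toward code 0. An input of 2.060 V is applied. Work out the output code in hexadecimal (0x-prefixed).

code 0x15F9 (decimal 5625)

LSB = 3 V / 8192 = 366.21 µV.
(V_in − V_low)/LSB = (2.060 − 0) / 0.000366211 = 5625.173.
⌊·⌋(5625.173) = 5625.
In hexadecimal (0x-prefixed): 0x15F9.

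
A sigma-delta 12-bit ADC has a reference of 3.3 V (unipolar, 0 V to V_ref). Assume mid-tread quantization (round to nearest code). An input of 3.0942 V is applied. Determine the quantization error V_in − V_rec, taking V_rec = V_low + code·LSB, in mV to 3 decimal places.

LSB = 3.3/2^12 = 0.806 mV.
Scaled input = 3840.5585 LSBs, so code = 3841.
V_rec = 0 + 3841·0.000805664 = 3.0945557 V.
V_in − V_rec = -0.000355664 V = -0.356 mV.

-0.356 mV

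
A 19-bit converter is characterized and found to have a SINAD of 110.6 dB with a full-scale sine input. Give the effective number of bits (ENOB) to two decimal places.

18.08 bits

ENOB = (SINAD − 1.76) / 6.02 = (110.6 − 1.76)/6.02 = 18.080.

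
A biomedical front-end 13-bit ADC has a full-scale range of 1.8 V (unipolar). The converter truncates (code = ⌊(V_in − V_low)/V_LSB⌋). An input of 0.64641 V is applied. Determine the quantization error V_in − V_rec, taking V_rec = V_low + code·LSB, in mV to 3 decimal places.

Step size: 1.8 V ÷ 2^13 = 219.73 µV.
(V_in − V_low)/LSB = (0.64641 − 0)/0.000219727 = 2941.8837 → code 2941 (floor).
Reconstructed: 0.64621582 V.
V_in − V_rec = 0.00019418 V = 0.194 mV.

0.194 mV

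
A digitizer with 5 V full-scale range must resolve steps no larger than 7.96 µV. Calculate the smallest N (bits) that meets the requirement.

20 bits

Number of steps required ≥ 5 V / 7.96 µV = 628140.70.
Need 2^N ≥ 628140.70; 2^19 = 524288, 2^20 = 1048576.
Minimum N = 20.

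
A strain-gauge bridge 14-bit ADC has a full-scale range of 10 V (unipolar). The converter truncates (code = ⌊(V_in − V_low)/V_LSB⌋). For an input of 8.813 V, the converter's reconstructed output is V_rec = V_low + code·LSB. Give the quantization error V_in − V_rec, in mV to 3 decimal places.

0.134 mV

One LSB is 10 V / 16384 = 0.610 mV.
(V_in − V_low)/LSB = (8.813 − 0)/0.000610352 = 14439.2192 → code 14439 (floor).
Code 14439 maps back to 0 + 14439×0.000610352 V = 8.8128662 V.
Error = 8.813 − 8.8128662 = 0.000133789 V = 0.134 mV.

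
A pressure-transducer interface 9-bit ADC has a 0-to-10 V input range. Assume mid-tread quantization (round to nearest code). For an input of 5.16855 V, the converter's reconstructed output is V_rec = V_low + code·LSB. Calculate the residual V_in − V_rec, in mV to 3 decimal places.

One LSB is 10 V / 512 = 19.531 mV.
(V_in − V_low)/LSB = (5.16855 − 0)/0.0195312 = 264.6298 → code 265 (round).
V_rec = 0 + 265·0.0195312 = 5.1757812 V.
Difference: -0.00723125 V → -7.231 mV.

-7.231 mV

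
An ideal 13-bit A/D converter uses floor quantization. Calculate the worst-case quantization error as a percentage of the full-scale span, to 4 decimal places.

0.0122 %

Truncating → worst-case error = 1 LSB = V_FS/2^13, so 100/8192 = 0.012207 % of full scale.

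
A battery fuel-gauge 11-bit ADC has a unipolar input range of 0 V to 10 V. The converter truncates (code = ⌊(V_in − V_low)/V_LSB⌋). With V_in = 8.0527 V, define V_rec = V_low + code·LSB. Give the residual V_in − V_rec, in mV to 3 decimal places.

LSB = 10/2^11 = 4.883 mV.
(8.0527 − 0)/0.00488281 = 1649.1930; ⌊·⌋ gives code 1649.
Reconstructed: 8.0517578 V.
Difference: 0.000942187 V → 0.942 mV.

0.942 mV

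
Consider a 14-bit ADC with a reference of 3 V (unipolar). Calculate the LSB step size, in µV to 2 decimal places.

183.11 µV

Full-scale span = 3 V.
LSB = 3 / 2^14 = 3 / 16384 = 0.000183105 V = 183.11 µV.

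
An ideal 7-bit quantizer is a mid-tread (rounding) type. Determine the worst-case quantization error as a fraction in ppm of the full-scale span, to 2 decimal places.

3906.25 ppm

Rounding → worst-case error = ½ LSB = V_FS/2^8, so 1e+06/256 = 3906.25 ppm of full scale.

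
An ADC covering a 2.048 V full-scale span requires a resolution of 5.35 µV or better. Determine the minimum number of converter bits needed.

19 bits

Number of steps required ≥ 2.048 V / 5.35 µV = 382803.74.
Need 2^N ≥ 382803.74; 2^18 = 262144, 2^19 = 524288.
Minimum N = 19.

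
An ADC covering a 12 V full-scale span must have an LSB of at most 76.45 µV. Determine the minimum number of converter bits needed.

Number of steps required ≥ 12 V / 76.45 µV = 156965.34.
Need 2^N ≥ 156965.34; 2^17 = 131072, 2^18 = 262144.
Minimum N = 18.

18 bits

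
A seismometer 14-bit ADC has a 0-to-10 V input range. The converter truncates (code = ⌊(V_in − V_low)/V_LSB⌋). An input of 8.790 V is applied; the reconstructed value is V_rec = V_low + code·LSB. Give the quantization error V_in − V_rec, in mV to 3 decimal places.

Step size: 10 V ÷ 2^14 = 0.610 mV.
(V_in − V_low)/LSB = (8.790 − 0)/0.000610352 = 14401.5360 → code 14401 (floor).
Reconstructed: 8.7896729 V.
Error = 8.790 − 8.7896729 = 0.000327148 V = 0.327 mV.

0.327 mV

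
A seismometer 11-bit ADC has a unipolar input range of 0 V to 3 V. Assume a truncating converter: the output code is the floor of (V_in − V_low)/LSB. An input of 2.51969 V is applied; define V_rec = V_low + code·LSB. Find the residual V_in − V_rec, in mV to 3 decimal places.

0.159 mV

Step size: 3 V ÷ 2^11 = 1.465 mV.
Scaled input = 1720.1084 LSBs, so code = 1720.
Code 1720 maps back to 0 + 1720×0.00146484 V = 2.5195312 V.
V_in − V_rec = 0.00015875 V = 0.159 mV.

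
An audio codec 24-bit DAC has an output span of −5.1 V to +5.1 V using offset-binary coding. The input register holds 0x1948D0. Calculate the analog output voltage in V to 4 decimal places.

-4.0926 V

LSB = 10.2 V / 2^24 = 0.61 µV.
Code 0x1948D0 = 1657040 decimal.
V_out = (−5.1) + 1657040 × 6.07967e-07 V = -4.09257 V.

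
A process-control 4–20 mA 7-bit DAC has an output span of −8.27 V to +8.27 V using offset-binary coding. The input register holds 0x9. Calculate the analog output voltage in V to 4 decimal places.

-7.1070 V

LSB = 16.54 V / 2^7 = 129.219 mV.
Code 0x9 = 9 decimal.
V_out = (−8.27) + 9 × 0.129219 V = -7.10703 V.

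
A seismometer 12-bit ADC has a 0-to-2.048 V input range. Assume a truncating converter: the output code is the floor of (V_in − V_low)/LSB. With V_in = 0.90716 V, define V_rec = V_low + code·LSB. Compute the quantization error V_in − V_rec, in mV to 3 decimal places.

One LSB is 2.048 V / 4096 = 0.500 mV.
(0.90716 − 0)/0.0005 = 1814.3200; ⌊·⌋ gives code 1814.
Code 1814 maps back to 0 + 1814×0.0005 V = 0.907 V.
V_in − V_rec = 0.00016 V = 0.160 mV.

0.160 mV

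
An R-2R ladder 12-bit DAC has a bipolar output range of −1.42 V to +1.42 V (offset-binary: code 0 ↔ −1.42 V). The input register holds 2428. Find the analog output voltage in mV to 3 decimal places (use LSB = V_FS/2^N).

LSB = 2.84 V / 2^12 = 0.693 mV.
V_out = (−1.42) + 2428 × 0.000693359 V = 0.263477 V.
= 263.477 mV.

263.477 mV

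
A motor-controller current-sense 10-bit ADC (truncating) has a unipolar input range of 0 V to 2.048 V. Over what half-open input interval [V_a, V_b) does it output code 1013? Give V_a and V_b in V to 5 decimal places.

[2.02600 V, 2.02800 V)

LSB = 2.048/2^10 = 2.000 mV.
V_a = V_low + 1013·LSB = 2.026 V; V_b = V_low + 1014·LSB = 2.028 V.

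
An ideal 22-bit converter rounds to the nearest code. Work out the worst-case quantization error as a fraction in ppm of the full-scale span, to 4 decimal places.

Rounding → worst-case error = ½ LSB = V_FS/2^23, so 1e+06/8388608 = 0.119209 ppm of full scale.

0.1192 ppm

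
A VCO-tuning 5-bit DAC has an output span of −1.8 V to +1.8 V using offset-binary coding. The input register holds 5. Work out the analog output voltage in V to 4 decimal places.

LSB = 3.6 V / 2^5 = 112.500 mV.
V_out = (−1.8) + 5 × 0.1125 V = -1.2375 V.

-1.2375 V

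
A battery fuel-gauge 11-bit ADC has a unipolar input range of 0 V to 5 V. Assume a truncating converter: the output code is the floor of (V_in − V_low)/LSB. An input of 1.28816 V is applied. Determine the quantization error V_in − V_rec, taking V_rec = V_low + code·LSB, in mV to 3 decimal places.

1.539 mV

LSB = 5/2^11 = 2.441 mV.
(1.28816 − 0)/0.00244141 = 527.6303; ⌊·⌋ gives code 527.
Code 527 maps back to 0 + 527×0.00244141 V = 1.2866211 V.
V_in − V_rec = 0.00153891 V = 1.539 mV.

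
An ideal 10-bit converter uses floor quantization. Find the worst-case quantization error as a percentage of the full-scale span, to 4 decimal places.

Truncating → worst-case error = 1 LSB = V_FS/2^10, so 100/1024 = 0.0976562 % of full scale.

0.0977 %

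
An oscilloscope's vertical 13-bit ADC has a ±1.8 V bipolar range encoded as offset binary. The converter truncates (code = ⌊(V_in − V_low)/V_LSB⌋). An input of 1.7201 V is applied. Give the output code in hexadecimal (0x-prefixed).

code 0x1F4A (decimal 8010)

With 8192 levels over 3.6 V, one step is 439.45 µV.
(V_in − V_low)/LSB = (1.7201 − (−1.8)) / 0.000439453 = 8010.183.
Floor → code 8010.
In hexadecimal (0x-prefixed): 0x1F4A.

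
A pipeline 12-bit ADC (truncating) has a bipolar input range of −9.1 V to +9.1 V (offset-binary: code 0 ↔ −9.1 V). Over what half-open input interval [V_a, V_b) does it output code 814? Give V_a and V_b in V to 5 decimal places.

LSB = 18.2/2^12 = 4.443 mV.
V_a = V_low + 814·LSB = -5.48311 V; V_b = V_low + 815·LSB = -5.47866 V.

[-5.48311 V, -5.47866 V)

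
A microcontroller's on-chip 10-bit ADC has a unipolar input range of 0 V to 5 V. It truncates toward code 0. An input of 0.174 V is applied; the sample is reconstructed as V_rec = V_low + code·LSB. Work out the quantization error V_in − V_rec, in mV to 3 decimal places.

3.102 mV

LSB = 5/2^10 = 4.883 mV.
Scaled input = 35.6352 LSBs, so code = 35.
Reconstructed: 0.17089844 V.
Difference: 0.00310156 V → 3.102 mV.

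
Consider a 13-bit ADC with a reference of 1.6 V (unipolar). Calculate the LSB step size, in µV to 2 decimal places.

195.31 µV

Full-scale span = 1.6 V.
LSB = 1.6 / 2^13 = 1.6 / 8192 = 0.000195313 V = 195.31 µV.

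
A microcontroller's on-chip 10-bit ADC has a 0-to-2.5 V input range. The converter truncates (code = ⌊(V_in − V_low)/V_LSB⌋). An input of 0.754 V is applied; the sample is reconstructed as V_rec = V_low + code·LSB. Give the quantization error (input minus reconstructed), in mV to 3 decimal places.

2.047 mV

LSB = 2.5/2^10 = 2.441 mV.
(V_in − V_low)/LSB = (0.754 − 0)/0.00244141 = 308.8384 → code 308 (floor).
Code 308 maps back to 0 + 308×0.00244141 V = 0.75195312 V.
Error = 0.754 − 0.75195312 = 0.00204688 V = 2.047 mV.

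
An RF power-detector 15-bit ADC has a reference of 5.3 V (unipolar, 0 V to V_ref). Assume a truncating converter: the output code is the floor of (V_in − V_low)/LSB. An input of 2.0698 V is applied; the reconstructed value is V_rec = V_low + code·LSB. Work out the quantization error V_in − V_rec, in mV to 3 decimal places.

0.134 mV

One LSB is 5.3 V / 32768 = 161.74 µV.
Scaled input = 12796.8314 LSBs, so code = 12796.
V_rec = 0 + 12796·0.000161743 = 2.0696655 V.
Difference: 0.000134473 V → 0.134 mV.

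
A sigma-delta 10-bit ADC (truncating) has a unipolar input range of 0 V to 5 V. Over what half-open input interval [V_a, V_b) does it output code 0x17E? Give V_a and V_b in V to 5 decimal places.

[1.86523 V, 1.87012 V)

LSB = 5/2^10 = 4.883 mV.
Code 0x17E = 382 decimal.
V_a = V_low + 382·LSB = 1.86523 V; V_b = V_low + 383·LSB = 1.87012 V.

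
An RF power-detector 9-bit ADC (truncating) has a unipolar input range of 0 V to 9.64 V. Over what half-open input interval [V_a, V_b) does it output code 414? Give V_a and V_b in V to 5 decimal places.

LSB = 9.64/2^9 = 18.828 mV.
V_a = V_low + 414·LSB = 7.79484 V; V_b = V_low + 415·LSB = 7.81367 V.

[7.79484 V, 7.81367 V)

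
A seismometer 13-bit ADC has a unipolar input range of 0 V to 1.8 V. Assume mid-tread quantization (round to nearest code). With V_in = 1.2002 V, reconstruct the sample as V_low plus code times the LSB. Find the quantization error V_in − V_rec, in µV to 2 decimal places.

53.52 µV

LSB = 1.8/2^13 = 219.73 µV.
(V_in − V_low)/LSB = (1.2002 − 0)/0.000219727 = 5462.2436 → code 5462 (round).
Code 5462 maps back to 0 + 5462×0.000219727 V = 1.2001465 V.
V_in − V_rec = 5.35156e-05 V = 53.52 µV.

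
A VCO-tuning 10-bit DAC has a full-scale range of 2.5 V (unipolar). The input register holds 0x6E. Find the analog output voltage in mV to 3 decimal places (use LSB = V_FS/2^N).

LSB = 2.5 V / 2^10 = 2.441 mV.
Code 0x6E = 110 decimal.
V_out = 0 + 110 × 0.00244141 V = 0.268555 V.
= 268.555 mV.

268.555 mV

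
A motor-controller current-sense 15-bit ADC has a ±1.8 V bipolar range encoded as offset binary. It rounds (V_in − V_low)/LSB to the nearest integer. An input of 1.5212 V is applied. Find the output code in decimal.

code 30230

With 32768 levels over 3.6 V, one step is 109.86 µV.
(V_in − V_low)/LSB = (1.5212 − (−1.8)) / 0.000109863 = 30230.300.
So the output code is 30230.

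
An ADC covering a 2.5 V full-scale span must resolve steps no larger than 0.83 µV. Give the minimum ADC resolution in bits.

Number of steps required ≥ 2.5 V / 0.83 µV = 3012048.19.
Need 2^N ≥ 3012048.19; 2^21 = 2097152, 2^22 = 4194304.
Minimum N = 22.

22 bits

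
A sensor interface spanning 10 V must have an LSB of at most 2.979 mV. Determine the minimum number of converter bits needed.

Number of steps required ≥ 10 V / 2.979 mV = 3356.83.
Need 2^N ≥ 3356.83; 2^11 = 2048, 2^12 = 4096.
Minimum N = 12.

12 bits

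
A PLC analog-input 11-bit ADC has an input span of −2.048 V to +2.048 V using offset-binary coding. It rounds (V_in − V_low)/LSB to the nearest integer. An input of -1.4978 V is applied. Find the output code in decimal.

Full-scale span = 4.096 V; LSB = 4.096/2^11 = 2.000 mV.
(V_in − V_low)/LSB = (-1.4978 − (−2.048)) / 0.002 = 275.100.
round(275.100) = 275.

code 275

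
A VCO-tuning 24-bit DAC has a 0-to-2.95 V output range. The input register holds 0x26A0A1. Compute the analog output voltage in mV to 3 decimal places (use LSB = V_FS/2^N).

LSB = 2.95 V / 2^24 = 0.18 µV.
Code 0x26A0A1 = 2531489 decimal.
V_out = 0 + 2531489 × 1.75834e-07 V = 0.445121 V.
= 445.121 mV.

445.121 mV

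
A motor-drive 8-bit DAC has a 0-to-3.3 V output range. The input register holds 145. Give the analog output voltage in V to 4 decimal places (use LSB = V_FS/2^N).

1.8691 V

LSB = 3.3 V / 2^8 = 12.891 mV.
V_out = 0 + 145 × 0.0128906 V = 1.86914 V.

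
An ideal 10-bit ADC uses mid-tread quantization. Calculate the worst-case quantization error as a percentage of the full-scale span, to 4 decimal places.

Rounding → worst-case error = ½ LSB = V_FS/2^11, so 100/2048 = 0.0488281 % of full scale.

0.0488 %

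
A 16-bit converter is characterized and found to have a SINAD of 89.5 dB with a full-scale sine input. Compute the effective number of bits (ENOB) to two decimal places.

14.57 bits

ENOB = (SINAD − 1.76) / 6.02 = (89.5 − 1.76)/6.02 = 14.575.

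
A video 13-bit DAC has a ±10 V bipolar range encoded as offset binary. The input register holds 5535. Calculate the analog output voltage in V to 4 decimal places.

LSB = 20 V / 2^13 = 2.441 mV.
V_out = (−10) + 5535 × 0.00244141 V = 3.51318 V.

3.5132 V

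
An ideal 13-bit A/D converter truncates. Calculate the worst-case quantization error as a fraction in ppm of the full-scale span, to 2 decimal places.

Truncating → worst-case error = 1 LSB = V_FS/2^13, so 1e+06/8192 = 122.07 ppm of full scale.

122.07 ppm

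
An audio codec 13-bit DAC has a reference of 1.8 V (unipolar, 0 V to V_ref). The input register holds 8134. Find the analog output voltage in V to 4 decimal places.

1.7873 V

LSB = 1.8 V / 2^13 = 219.73 µV.
V_out = 0 + 8134 × 0.000219727 V = 1.78726 V.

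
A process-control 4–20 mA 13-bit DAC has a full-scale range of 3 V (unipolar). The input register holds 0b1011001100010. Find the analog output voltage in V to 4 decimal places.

2.0984 V

LSB = 3 V / 2^13 = 366.21 µV.
Code 0b1011001100010 = 5730 decimal.
V_out = 0 + 5730 × 0.000366211 V = 2.09839 V.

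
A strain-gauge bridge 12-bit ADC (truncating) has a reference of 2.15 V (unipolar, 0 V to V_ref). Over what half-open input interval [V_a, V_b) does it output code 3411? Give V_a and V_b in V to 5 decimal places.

LSB = 2.15/2^12 = 0.525 mV.
V_a = V_low + 3411·LSB = 1.79044 V; V_b = V_low + 3412·LSB = 1.79097 V.

[1.79044 V, 1.79097 V)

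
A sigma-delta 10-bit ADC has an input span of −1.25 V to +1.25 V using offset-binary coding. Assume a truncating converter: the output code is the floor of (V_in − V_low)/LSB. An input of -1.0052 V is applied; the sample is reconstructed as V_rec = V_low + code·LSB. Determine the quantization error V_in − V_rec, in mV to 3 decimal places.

LSB = 2.5/2^10 = 2.441 mV.
Scaled input = 100.2701 LSBs, so code = 100.
Code 100 maps back to (−1.25) + 100×0.00244141 V = -1.0058594 V.
Difference: 0.000659375 V → 0.659 mV.

0.659 mV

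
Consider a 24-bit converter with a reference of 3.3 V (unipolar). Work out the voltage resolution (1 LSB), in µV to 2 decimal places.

Full-scale span = 3.3 V.
LSB = 3.3 / 2^24 = 3.3 / 16777216 = 1.96695e-07 V = 0.20 µV.

0.20 µV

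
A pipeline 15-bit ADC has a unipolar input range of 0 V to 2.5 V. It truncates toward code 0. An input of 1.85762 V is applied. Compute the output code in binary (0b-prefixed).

code 0b101111100011100 (decimal 24348)

LSB = 2.5 V / 32768 = 76.29 µV.
Input sits at 24348.197 steps above V_low.
Floor → code 24348.
In binary (0b-prefixed): 0b101111100011100.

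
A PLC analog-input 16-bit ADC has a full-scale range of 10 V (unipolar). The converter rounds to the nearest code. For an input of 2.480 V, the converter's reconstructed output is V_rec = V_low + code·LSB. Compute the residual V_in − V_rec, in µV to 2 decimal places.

-10.99 µV

LSB = 10/2^16 = 152.59 µV.
Scaled input = 16252.9280 LSBs, so code = 16253.
V_rec = 0 + 16253·0.000152588 = 2.480011 V.
Error = 2.480 − 2.480011 = -1.09863e-05 V = -10.99 µV.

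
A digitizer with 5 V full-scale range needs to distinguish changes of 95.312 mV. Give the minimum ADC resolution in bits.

6 bits

Number of steps required ≥ 5 V / 95.312 mV = 52.46.
Need 2^N ≥ 52.46; 2^5 = 32, 2^6 = 64.
Minimum N = 6.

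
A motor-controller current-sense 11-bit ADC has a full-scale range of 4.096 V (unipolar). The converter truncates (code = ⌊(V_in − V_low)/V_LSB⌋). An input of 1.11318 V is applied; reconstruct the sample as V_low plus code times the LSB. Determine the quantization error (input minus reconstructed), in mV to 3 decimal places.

1.180 mV

Step size: 4.096 V ÷ 2^11 = 2.000 mV.
Scaled input = 556.5900 LSBs, so code = 556.
V_rec = 0 + 556·0.002 = 1.112 V.
V_in − V_rec = 0.00118 V = 1.180 mV.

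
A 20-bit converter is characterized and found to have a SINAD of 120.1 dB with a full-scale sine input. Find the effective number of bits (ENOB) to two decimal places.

19.66 bits

ENOB = (SINAD − 1.76) / 6.02 = (120.1 − 1.76)/6.02 = 19.658.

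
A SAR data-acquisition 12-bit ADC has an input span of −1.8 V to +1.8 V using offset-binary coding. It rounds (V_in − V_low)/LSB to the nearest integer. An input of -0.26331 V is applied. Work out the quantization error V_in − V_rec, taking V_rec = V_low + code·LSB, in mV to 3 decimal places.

LSB = 3.6/2^12 = 0.879 mV.
(V_in − V_low)/LSB = (-0.26331 − (−1.8))/0.000878906 = 1748.4117 → code 1748 (round).
Reconstructed: -0.26367188 V.
Error = -0.26331 − (−0.26367188) = 0.000361875 V = 0.362 mV.

0.362 mV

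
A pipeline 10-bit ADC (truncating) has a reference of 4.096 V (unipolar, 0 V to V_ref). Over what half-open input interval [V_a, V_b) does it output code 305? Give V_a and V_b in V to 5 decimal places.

LSB = 4.096/2^10 = 4.000 mV.
V_a = V_low + 305·LSB = 1.22 V; V_b = V_low + 306·LSB = 1.224 V.

[1.22000 V, 1.22400 V)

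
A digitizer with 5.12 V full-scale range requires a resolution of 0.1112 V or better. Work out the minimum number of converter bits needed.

Number of steps required ≥ 5.12 V / 0.1112 V = 46.04.
Need 2^N ≥ 46.04; 2^5 = 32, 2^6 = 64.
Minimum N = 6.

6 bits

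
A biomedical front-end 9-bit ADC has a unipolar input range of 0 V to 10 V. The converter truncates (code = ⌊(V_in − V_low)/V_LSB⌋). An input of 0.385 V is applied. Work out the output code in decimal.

Full-scale span = 10 V; LSB = 10/2^9 = 19.531 mV.
(V_in − V_low)/LSB = (0.385 − 0) / 0.0195312 = 19.712.
Floor → code 19.

code 19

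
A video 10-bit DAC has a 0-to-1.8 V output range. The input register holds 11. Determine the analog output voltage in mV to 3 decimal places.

LSB = 1.8 V / 2^10 = 1.758 mV.
V_out = 0 + 11 × 0.00175781 V = 0.0193359 V.
= 19.336 mV.

19.336 mV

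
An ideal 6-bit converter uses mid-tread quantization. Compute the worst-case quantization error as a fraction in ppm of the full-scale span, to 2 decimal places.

7812.50 ppm

Rounding → worst-case error = ½ LSB = V_FS/2^7, so 1e+06/128 = 7812.5 ppm of full scale.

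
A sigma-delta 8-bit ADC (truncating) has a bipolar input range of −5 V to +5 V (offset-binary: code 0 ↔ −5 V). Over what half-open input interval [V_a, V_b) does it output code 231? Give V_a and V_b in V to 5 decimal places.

LSB = 10/2^8 = 39.062 mV.
V_a = V_low + 231·LSB = 4.02344 V; V_b = V_low + 232·LSB = 4.0625 V.

[4.02344 V, 4.06250 V)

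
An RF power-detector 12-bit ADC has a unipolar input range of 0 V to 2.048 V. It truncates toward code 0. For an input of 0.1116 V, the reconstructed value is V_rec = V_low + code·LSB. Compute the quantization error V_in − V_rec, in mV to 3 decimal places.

0.100 mV

One LSB is 2.048 V / 4096 = 0.500 mV.
(0.1116 − 0)/0.0005 = 223.2000; ⌊·⌋ gives code 223.
Reconstructed: 0.1115 V.
Difference: 0.0001 V → 0.100 mV.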